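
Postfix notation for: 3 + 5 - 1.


Left to right (same or higher precedence on left)
Postfix: 3 5 + 1 -


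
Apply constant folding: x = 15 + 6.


15 + 6 = 21 at compile time
Optimized: x = 21


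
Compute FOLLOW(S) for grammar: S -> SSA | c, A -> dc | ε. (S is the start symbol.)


$ ∈ FOLLOW(S). For each A -> αBβ: add FIRST(β)\{ε} to FOLLOW(B); if β nullable, add FOLLOW(A).
FOLLOW(S) = {$, c, d}


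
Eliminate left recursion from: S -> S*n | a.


Left-recursive alternatives: S*n; non-recursive: a
Introduce S': S -> aS', S' -> *nS' | ε


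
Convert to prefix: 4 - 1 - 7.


left-to-right (same/higher precedence on left): tree is (- (- 4 1) 7)
Prefix: - - 4 1 7


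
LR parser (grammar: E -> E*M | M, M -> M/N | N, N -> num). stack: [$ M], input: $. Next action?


lookahead ∉ {/} so M won't extend; reduce E -> M
Action: reduce (E -> M)


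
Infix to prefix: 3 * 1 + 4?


left-to-right (same/higher precedence on left): tree is (+ (* 3 1) 4)
Prefix: + * 3 1 4


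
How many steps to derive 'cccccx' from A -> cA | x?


Derivation: A => cA => ccA => cccA => ccccA => cccccA => cccccx
Steps: 6


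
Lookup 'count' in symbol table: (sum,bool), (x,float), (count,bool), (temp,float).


Lookup 'count' → type bool


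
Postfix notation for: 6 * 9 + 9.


Left to right (same or higher precedence on left)
Postfix: 6 9 * 9 +


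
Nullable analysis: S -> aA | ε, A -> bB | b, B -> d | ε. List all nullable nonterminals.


A nonterminal is nullable iff some alternative derives ε (directly, or every symbol in it is nullable)
Nullable: {B, S}


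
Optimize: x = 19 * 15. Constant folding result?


19 * 15 = 285 at compile time
Optimized: x = 285


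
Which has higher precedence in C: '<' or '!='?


'<' is relational (level 7); '!=' is equality (level 6)
Higher level binds tighter
'<' has higher precedence than '!='


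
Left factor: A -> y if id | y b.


Common prefix: 'y'
Factored: A -> y A', A' -> if id | b


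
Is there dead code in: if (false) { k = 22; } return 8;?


condition is constant false, so the whole block is unreachable
Dead: 'if (false) { k = 22; }'


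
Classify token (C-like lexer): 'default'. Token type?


Pattern: reserved word
Type: KEYWORD


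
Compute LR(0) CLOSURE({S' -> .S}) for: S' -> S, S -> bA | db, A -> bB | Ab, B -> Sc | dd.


Start: S' -> .S
For each item with dot before a nonterminal B, add B -> .γ for every B-production
Closure: [S' -> .S, S -> .bA, S -> .db]


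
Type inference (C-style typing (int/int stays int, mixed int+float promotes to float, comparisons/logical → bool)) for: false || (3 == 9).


Operand types: bool || bool
Rule: logical operators take bool operands and yield bool
Result type: bool


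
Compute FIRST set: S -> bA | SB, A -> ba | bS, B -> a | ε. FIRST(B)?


Per alternative of B: FIRST(a) = {a}; FIRST(ε) = {ε}
FIRST(B) = {a, ε}


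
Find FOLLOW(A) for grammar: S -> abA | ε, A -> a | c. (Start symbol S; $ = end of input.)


$ ∈ FOLLOW(S). For each A -> αBβ: add FIRST(β)\{ε} to FOLLOW(B); if β nullable, add FOLLOW(A).
FOLLOW(A) = {$}


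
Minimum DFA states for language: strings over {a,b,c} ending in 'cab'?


Track the longest suffix of input matching a prefix of 'cab': 4 classes (prefixes of length 0..3)
Minimal DFA: 4 states


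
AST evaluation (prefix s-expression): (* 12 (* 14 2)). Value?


Evaluate inner: (* 14 2) = 28
Evaluate root: (* 12 28) = 336
Result: 336


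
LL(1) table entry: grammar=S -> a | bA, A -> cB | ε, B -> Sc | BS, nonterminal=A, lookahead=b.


For [A, b]: ε is nullable and 'b' ∈ FOLLOW(A)
Entry: A -> ε


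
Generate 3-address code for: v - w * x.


Break into single-operator statements:
t1 = w * x
t2 = v - t1


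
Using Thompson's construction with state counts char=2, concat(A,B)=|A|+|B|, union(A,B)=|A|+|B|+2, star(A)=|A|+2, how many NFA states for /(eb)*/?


Syntax tree has 2 char leaf(s), 0 union(s), 1 star(s)
chars contribute 2×2 = 4; each union adds +2; each star adds +2
Total: 4 + 0 + 2 = 6 states


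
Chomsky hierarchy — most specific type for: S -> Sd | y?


Left-linear: every RHS is a terminal or one nonterminal followed by a terminal
Classification: Type 3 (Regular)


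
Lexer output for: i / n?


Scan left to right, longest-match per lexeme
Tokens: ID(i), OP(/), ID(n)


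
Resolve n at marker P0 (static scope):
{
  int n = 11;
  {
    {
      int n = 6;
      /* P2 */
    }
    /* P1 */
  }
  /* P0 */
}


n declared in the same block as P0
n = 11


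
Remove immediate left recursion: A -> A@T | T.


Left-recursive alternatives: A@T; non-recursive: T
Introduce A': A -> TA', A' -> @TA' | ε


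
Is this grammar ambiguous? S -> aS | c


right-linear, alternatives start with distinct terminals 'a' vs 'c': unique leftmost derivation
Unambiguous


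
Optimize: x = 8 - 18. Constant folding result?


8 - 18 = -10 at compile time
Optimized: x = -10


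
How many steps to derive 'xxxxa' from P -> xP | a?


Derivation: P => xP => xxP => xxxP => xxxxP => xxxxa
Steps: 5


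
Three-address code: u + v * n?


Break into single-operator statements:
t1 = v * n
t2 = u + t1


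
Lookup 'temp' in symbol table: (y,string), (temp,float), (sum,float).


Lookup 'temp' → type float


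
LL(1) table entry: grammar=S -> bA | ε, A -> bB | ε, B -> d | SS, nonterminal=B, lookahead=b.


For [B, b]: 'b' ∈ FIRST(SS)
Entry: B -> SS


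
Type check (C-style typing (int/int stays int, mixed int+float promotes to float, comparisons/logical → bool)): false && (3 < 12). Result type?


Operand types: bool && bool
Rule: logical operators take bool operands and yield bool
Result type: bool


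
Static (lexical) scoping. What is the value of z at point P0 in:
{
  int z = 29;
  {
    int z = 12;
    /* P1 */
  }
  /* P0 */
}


z declared in the same block as P0
z = 29


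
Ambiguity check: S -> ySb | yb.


balanced y^n…b^n: each string has a unique parse
Unambiguous


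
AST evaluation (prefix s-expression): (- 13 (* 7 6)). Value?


Evaluate inner: (* 7 6) = 42
Evaluate root: (- 13 42) = -29
Result: -29


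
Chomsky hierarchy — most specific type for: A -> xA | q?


Right-linear: every RHS is a terminal or a terminal followed by one nonterminal
Classification: Type 3 (Regular)


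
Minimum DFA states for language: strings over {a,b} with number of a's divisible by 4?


Track (count of a) mod 4: states 0..3, accept at 0
Minimal DFA: 4 states


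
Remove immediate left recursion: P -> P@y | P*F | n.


Left-recursive alternatives: P@y, P*F; non-recursive: n
Introduce P': P -> nP', P' -> @yP' | *FP' | ε


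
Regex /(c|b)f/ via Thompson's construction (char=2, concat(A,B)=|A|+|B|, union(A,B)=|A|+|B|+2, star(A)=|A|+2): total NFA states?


Syntax tree has 3 char leaf(s), 1 union(s), 0 star(s)
chars contribute 3×2 = 6; each union adds +2; each star adds +2
Total: 6 + 2 + 0 = 8 states


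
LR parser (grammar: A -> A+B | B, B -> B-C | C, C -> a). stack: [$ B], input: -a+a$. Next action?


shift '-' to continue B -> B-C
Action: shift


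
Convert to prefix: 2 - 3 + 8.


left-to-right (same/higher precedence on left): tree is (+ (- 2 3) 8)
Prefix: + - 2 3 8


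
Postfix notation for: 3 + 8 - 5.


Left to right (same or higher precedence on left)
Postfix: 3 8 + 5 -


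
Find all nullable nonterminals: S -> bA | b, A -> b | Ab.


A nonterminal is nullable iff some alternative derives ε (directly, or every symbol in it is nullable)
Nullable: {}


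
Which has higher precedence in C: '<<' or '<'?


'<<' is shift (level 8); '<' is relational (level 7)
Higher level binds tighter
'<<' has higher precedence than '<'


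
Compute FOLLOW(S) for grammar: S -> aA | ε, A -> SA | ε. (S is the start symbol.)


$ ∈ FOLLOW(S). For each A -> αBβ: add FIRST(β)\{ε} to FOLLOW(B); if β nullable, add FOLLOW(A).
FOLLOW(S) = {$, a}


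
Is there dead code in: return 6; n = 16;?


statement follows a return and is unreachable
Dead: 'n = 16'


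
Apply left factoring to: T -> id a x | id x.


Common prefix: 'id'
Factored: T -> id T', T' -> a x | x


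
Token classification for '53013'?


Pattern: digits only
Type: INTEGER_LITERAL


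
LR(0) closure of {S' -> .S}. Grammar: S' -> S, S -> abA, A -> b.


Start: S' -> .S
For each item with dot before a nonterminal B, add B -> .γ for every B-production
Closure: [S' -> .S, S -> .abA]


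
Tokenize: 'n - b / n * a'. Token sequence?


Scan left to right, longest-match per lexeme
Tokens: ID(n), OP(-), ID(b), OP(/), ID(n), OP(*), ID(a)


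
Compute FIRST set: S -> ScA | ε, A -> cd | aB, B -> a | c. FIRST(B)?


Per alternative of B: FIRST(a) = {a}; FIRST(c) = {c}
FIRST(B) = {a, c}


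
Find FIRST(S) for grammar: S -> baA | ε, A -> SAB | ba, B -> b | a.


Per alternative of S: FIRST(baA) = {b}; FIRST(ε) = {ε}
FIRST(S) = {b, ε}


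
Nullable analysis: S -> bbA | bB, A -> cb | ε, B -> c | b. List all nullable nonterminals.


A nonterminal is nullable iff some alternative derives ε (directly, or every symbol in it is nullable)
Nullable: {A}


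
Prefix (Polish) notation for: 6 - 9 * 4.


'*' binds tighter: tree is (- 6 (* 9 4))
Prefix: - 6 * 9 4


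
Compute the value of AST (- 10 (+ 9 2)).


Evaluate inner: (+ 9 2) = 11
Evaluate root: (- 10 11) = -1
Result: -1


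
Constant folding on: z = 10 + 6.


10 + 6 = 16 at compile time
Optimized: z = 16


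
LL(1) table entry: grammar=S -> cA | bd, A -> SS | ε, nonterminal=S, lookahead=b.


For [S, b]: 'b' ∈ FIRST(bd)
Entry: S -> bd


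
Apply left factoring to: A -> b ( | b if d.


Common prefix: 'b'
Factored: A -> b A', A' -> ( | if d


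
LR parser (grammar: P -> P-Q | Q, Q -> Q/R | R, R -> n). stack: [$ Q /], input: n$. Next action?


no handle; shift 'n'
Action: shift


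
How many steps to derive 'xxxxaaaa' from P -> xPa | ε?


Derivation: P => xPa => xxPaa => xxxPaaa => xxxxPaaaa => xxxxaaaa
Steps: 5


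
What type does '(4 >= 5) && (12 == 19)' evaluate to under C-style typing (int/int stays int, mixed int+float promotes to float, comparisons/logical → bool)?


Operand types: bool && bool
Rule: logical operators take bool operands and yield bool
Result type: bool


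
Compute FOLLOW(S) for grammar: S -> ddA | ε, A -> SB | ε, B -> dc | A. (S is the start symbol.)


$ ∈ FOLLOW(S). For each A -> αBβ: add FIRST(β)\{ε} to FOLLOW(B); if β nullable, add FOLLOW(A).
FOLLOW(S) = {$, d}


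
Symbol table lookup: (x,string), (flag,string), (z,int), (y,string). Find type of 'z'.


Lookup 'z' → type int


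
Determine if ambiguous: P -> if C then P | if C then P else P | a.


dangling else: 'if C then if C then a else a' parses two ways
Ambiguous


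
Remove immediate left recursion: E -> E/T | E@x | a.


Left-recursive alternatives: E/T, E@x; non-recursive: a
Introduce E': E -> aE', E' -> /TE' | @xE' | ε


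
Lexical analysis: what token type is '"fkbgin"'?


Pattern: double-quoted sequence
Type: STRING_LITERAL


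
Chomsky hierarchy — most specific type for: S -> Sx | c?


Left-linear: every RHS is a terminal or one nonterminal followed by a terminal
Classification: Type 3 (Regular)


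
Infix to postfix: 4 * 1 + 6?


Left to right (same or higher precedence on left)
Postfix: 4 1 * 6 +


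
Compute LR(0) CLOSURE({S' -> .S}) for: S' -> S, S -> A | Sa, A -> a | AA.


Start: S' -> .S
For each item with dot before a nonterminal B, add B -> .γ for every B-production
Closure: [S' -> .S, S -> .A, S -> .Sa, A -> .a, A -> .AA]


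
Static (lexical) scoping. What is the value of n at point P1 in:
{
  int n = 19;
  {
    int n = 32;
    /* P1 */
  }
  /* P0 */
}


n declared in the same block as P1
n = 32


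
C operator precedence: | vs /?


'/' is multiplicative (level 10); '|' is bitwise OR (level 3)
Higher level binds tighter
'/' has higher precedence than '|'


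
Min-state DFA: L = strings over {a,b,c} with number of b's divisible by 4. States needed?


Track (count of b) mod 4: states 0..3, accept at 0
Minimal DFA: 4 states


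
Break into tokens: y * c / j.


Scan left to right, longest-match per lexeme
Tokens: ID(y), OP(*), ID(c), OP(/), ID(j)


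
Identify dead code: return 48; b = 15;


statement follows a return and is unreachable
Dead: 'b = 15'


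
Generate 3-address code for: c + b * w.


Break into single-operator statements:
t1 = b * w
t2 = c + t1


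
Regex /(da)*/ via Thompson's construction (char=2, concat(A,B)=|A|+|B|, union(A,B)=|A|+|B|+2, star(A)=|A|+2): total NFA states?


Syntax tree has 2 char leaf(s), 0 union(s), 1 star(s)
chars contribute 2×2 = 4; each union adds +2; each star adds +2
Total: 4 + 0 + 2 = 6 states


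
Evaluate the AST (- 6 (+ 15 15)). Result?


Evaluate inner: (+ 15 15) = 30
Evaluate root: (- 6 30) = -24
Result: -24


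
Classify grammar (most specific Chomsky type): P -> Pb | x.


Left-linear: every RHS is a terminal or one nonterminal followed by a terminal
Classification: Type 3 (Regular)


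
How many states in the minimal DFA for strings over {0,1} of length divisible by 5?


Track length mod 5: states 0..4, accept at 0
Minimal DFA: 5 states


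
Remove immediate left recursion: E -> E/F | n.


Left-recursive alternatives: E/F; non-recursive: n
Introduce E': E -> nE', E' -> /FE' | ε


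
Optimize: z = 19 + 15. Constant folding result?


19 + 15 = 34 at compile time
Optimized: z = 34


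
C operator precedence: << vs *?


'*' is multiplicative (level 10); '<<' is shift (level 8)
Higher level binds tighter
'*' has higher precedence than '<<'


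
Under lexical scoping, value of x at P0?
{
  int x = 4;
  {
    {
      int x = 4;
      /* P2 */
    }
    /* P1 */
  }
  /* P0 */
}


x declared in the same block as P0
x = 4


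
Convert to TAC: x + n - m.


Break into single-operator statements:
t1 = x + n
t2 = t1 - m


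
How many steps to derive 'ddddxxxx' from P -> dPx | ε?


Derivation: P => dPx => ddPxx => dddPxxx => ddddPxxxx => ddddxxxx
Steps: 5


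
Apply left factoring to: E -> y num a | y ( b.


Common prefix: 'y'
Factored: E -> y E', E' -> num a | ( b


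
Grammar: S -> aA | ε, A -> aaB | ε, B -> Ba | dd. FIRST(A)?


Per alternative of A: FIRST(aaB) = {a}; FIRST(ε) = {ε}
FIRST(A) = {a, ε}


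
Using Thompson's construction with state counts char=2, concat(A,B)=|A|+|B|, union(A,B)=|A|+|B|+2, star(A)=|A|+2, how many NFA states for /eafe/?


Syntax tree has 4 char leaf(s), 0 union(s), 0 star(s)
chars contribute 4×2 = 8; each union adds +2; each star adds +2
Total: 8 + 0 + 0 = 8 states


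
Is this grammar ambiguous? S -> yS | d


right-linear, alternatives start with distinct terminals 'y' vs 'd': unique leftmost derivation
Unambiguous


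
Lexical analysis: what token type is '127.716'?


Pattern: digits with a decimal point
Type: FLOAT_LITERAL


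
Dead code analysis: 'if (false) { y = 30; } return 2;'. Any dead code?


condition is constant false, so the whole block is unreachable
Dead: 'if (false) { y = 30; }'


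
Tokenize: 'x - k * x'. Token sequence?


Scan left to right, longest-match per lexeme
Tokens: ID(x), OP(-), ID(k), OP(*), ID(x)


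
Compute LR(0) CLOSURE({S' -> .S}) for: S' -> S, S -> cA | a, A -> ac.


Start: S' -> .S
For each item with dot before a nonterminal B, add B -> .γ for every B-production
Closure: [S' -> .S, S -> .cA, S -> .a]


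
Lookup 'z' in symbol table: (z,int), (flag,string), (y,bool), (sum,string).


Lookup 'z' → type int


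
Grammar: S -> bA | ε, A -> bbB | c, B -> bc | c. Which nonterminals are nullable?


A nonterminal is nullable iff some alternative derives ε (directly, or every symbol in it is nullable)
Nullable: {S}


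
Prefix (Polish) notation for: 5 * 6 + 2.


left-to-right (same/higher precedence on left): tree is (+ (* 5 6) 2)
Prefix: + * 5 6 2


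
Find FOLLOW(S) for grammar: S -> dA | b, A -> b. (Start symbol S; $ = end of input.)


$ ∈ FOLLOW(S). For each A -> αBβ: add FIRST(β)\{ε} to FOLLOW(B); if β nullable, add FOLLOW(A).
FOLLOW(S) = {$}


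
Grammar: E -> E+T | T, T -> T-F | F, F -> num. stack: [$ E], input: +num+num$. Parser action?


shift '+' to continue E -> E+T
Action: shift


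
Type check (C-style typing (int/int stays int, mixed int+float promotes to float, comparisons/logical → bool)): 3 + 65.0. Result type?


Operand types: int + float
Rule: mixed int/float promotes to float; int/int stays int
Result type: float


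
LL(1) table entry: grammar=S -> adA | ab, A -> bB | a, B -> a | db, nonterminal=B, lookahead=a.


For [B, a]: 'a' ∈ FIRST(a)
Entry: B -> a


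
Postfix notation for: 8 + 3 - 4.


Left to right (same or higher precedence on left)
Postfix: 8 3 + 4 -


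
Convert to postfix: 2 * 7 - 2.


Left to right (same or higher precedence on left)
Postfix: 2 7 * 2 -


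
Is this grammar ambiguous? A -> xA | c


right-linear, alternatives start with distinct terminals 'x' vs 'c': unique leftmost derivation
Unambiguous


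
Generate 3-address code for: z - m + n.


Break into single-operator statements:
t1 = z - m
t2 = t1 + n


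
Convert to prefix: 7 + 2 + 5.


left-to-right (same/higher precedence on left): tree is (+ (+ 7 2) 5)
Prefix: + + 7 2 5


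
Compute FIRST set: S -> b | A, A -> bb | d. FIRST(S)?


Per alternative of S: FIRST(b) = {b}; FIRST(A) = {b, d}
FIRST(S) = {b, d}


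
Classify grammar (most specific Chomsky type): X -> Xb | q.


Left-linear: every RHS is a terminal or one nonterminal followed by a terminal
Classification: Type 3 (Regular)


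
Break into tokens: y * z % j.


Scan left to right, longest-match per lexeme
Tokens: ID(y), OP(*), ID(z), OP(%), ID(j)


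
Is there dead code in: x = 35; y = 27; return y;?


x is assigned but never read
Dead: 'x = 35'


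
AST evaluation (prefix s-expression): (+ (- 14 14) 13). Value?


Evaluate inner: (- 14 14) = 0
Evaluate root: (+ 0 13) = 13
Result: 13


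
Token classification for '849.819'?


Pattern: digits with a decimal point
Type: FLOAT_LITERAL


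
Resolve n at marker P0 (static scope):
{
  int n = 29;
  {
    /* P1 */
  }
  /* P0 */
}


n declared in the same block as P0
n = 29


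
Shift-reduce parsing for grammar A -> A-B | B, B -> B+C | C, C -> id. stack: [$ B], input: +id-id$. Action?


shift '+' to continue B -> B+C
Action: shift


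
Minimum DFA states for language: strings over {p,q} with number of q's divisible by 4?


Track (count of q) mod 4: states 0..3, accept at 0
Minimal DFA: 4 states


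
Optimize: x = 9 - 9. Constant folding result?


9 - 9 = 0 at compile time
Optimized: x = 0


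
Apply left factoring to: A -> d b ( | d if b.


Common prefix: 'd'
Factored: A -> d A', A' -> b ( | if b


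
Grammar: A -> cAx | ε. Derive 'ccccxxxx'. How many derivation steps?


Derivation: A => cAx => ccAxx => cccAxxx => ccccAxxxx => ccccxxxx
Steps: 5


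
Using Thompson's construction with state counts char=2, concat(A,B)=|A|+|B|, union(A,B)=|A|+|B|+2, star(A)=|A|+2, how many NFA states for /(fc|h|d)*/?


Syntax tree has 4 char leaf(s), 2 union(s), 1 star(s)
chars contribute 4×2 = 8; each union adds +2; each star adds +2
Total: 8 + 4 + 2 = 14 states


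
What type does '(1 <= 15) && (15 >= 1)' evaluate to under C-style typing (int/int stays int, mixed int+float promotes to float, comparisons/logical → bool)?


Operand types: bool && bool
Rule: logical operators take bool operands and yield bool
Result type: bool


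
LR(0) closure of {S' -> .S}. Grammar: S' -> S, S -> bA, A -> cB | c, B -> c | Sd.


Start: S' -> .S
For each item with dot before a nonterminal B, add B -> .γ for every B-production
Closure: [S' -> .S, S -> .bA]


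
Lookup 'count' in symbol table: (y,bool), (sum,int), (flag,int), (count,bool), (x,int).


Lookup 'count' → type bool


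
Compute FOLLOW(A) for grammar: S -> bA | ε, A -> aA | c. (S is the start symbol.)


$ ∈ FOLLOW(S). For each A -> αBβ: add FIRST(β)\{ε} to FOLLOW(B); if β nullable, add FOLLOW(A).
FOLLOW(A) = {$}


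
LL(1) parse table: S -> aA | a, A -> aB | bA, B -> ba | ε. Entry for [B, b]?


For [B, b]: 'b' ∈ FIRST(ba)
Entry: B -> ba


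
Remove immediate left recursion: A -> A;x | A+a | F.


Left-recursive alternatives: A;x, A+a; non-recursive: F
Introduce A': A -> FA', A' -> ;xA' | +aA' | ε


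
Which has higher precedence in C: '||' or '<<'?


'<<' is shift (level 8); '||' is logical OR (level 1)
Higher level binds tighter
'<<' has higher precedence than '||'


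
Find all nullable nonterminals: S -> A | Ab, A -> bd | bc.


A nonterminal is nullable iff some alternative derives ε (directly, or every symbol in it is nullable)
Nullable: {}


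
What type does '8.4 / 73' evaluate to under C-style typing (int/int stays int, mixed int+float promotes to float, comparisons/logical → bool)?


Operand types: float / int
Rule: mixed int/float promotes to float; int/int stays int
Result type: float


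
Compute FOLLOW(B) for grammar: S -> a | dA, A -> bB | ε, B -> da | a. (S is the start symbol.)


$ ∈ FOLLOW(S). For each A -> αBβ: add FIRST(β)\{ε} to FOLLOW(B); if β nullable, add FOLLOW(A).
FOLLOW(B) = {$}


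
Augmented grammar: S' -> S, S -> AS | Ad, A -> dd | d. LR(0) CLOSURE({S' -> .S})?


Start: S' -> .S
For each item with dot before a nonterminal B, add B -> .γ for every B-production
Closure: [S' -> .S, S -> .AS, S -> .Ad, A -> .dd, A -> .d]


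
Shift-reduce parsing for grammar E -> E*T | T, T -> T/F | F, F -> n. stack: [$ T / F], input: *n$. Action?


handle 'T/F' on top
Action: reduce (T -> T/F)


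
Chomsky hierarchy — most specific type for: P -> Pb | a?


Left-linear: every RHS is a terminal or one nonterminal followed by a terminal
Classification: Type 3 (Regular)


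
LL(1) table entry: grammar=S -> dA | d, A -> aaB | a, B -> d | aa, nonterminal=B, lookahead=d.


For [B, d]: 'd' ∈ FIRST(d)
Entry: B -> d


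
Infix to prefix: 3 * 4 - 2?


left-to-right (same/higher precedence on left): tree is (- (* 3 4) 2)
Prefix: - * 3 4 2


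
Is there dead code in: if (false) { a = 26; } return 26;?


condition is constant false, so the whole block is unreachable
Dead: 'if (false) { a = 26; }'


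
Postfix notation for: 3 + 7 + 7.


Left to right (same or higher precedence on left)
Postfix: 3 7 + 7 +


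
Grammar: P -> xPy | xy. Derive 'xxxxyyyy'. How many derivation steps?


Derivation: P => xPy => xxPyy => xxxPyyy => xxxxyyyy
Steps: 4


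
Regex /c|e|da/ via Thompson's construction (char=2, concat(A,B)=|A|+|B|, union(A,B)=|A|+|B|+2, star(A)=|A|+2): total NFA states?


Syntax tree has 4 char leaf(s), 2 union(s), 0 star(s)
chars contribute 4×2 = 8; each union adds +2; each star adds +2
Total: 8 + 4 + 0 = 12 states


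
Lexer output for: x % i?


Scan left to right, longest-match per lexeme
Tokens: ID(x), OP(%), ID(i)


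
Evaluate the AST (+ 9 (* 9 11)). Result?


Evaluate inner: (* 9 11) = 99
Evaluate root: (+ 9 99) = 108
Result: 108


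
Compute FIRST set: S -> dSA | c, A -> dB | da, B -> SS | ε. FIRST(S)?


Per alternative of S: FIRST(dSA) = {d}; FIRST(c) = {c}
FIRST(S) = {c, d}


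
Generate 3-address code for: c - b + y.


Break into single-operator statements:
t1 = c - b
t2 = t1 + y


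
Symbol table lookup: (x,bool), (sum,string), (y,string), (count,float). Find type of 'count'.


Lookup 'count' → type float


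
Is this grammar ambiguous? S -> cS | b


right-linear, alternatives start with distinct terminals 'c' vs 'b': unique leftmost derivation
Unambiguous


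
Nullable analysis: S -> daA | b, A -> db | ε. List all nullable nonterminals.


A nonterminal is nullable iff some alternative derives ε (directly, or every symbol in it is nullable)
Nullable: {A}


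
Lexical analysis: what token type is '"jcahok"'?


Pattern: double-quoted sequence
Type: STRING_LITERAL


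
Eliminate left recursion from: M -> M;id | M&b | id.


Left-recursive alternatives: M;id, M&b; non-recursive: id
Introduce M': M -> idM', M' -> ;idM' | &bM' | ε


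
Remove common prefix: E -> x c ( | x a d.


Common prefix: 'x'
Factored: E -> x E', E' -> c ( | a d


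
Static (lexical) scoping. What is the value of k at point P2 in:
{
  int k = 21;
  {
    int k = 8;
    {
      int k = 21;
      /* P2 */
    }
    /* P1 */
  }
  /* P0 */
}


k declared in the same block as P2
k = 21


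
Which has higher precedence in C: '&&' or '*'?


'*' is multiplicative (level 10); '&&' is logical AND (level 2)
Higher level binds tighter
'*' has higher precedence than '&&'


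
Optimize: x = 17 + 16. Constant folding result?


17 + 16 = 33 at compile time
Optimized: x = 33


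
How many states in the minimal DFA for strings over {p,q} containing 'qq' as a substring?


KMP-style automaton: 2 progress states + 1 absorbing accept = 3
Minimal DFA: 3 states


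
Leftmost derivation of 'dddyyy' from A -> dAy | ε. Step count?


Derivation: A => dAy => ddAyy => dddAyyy => dddyyy
Steps: 4


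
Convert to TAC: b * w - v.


Break into single-operator statements:
t1 = b * w
t2 = t1 - v


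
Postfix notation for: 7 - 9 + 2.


Left to right (same or higher precedence on left)
Postfix: 7 9 - 2 +


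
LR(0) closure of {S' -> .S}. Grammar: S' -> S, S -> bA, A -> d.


Start: S' -> .S
For each item with dot before a nonterminal B, add B -> .γ for every B-production
Closure: [S' -> .S, S -> .bA]


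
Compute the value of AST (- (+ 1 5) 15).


Evaluate inner: (+ 1 5) = 6
Evaluate root: (- 6 15) = -9
Result: -9


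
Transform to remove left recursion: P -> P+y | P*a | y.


Left-recursive alternatives: P+y, P*a; non-recursive: y
Introduce P': P -> yP', P' -> +yP' | *aP' | ε


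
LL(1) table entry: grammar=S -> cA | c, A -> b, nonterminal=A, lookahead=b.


For [A, b]: 'b' ∈ FIRST(b)
Entry: A -> b


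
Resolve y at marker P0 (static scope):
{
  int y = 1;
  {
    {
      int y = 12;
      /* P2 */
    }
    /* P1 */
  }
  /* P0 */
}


y declared in the same block as P0
y = 1


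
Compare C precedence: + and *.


'*' is multiplicative (level 10); '+' is additive (level 9)
Higher level binds tighter
'*' has higher precedence than '+'


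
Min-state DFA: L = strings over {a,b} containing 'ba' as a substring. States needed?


KMP-style automaton: 2 progress states + 1 absorbing accept = 3
Minimal DFA: 3 states


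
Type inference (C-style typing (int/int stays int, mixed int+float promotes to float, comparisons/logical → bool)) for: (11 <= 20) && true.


Operand types: bool && bool
Rule: logical operators take bool operands and yield bool
Result type: bool


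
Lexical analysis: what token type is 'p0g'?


Pattern: letter/underscore followed by alphanumerics, not a keyword
Type: IDENTIFIER


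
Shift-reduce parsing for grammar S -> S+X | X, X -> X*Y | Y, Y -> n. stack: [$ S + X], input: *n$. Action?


'*' can extend X; shift to build X -> X*Y
Action: shift


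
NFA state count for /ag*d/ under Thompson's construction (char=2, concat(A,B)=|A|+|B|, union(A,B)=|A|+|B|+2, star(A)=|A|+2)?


Syntax tree has 3 char leaf(s), 0 union(s), 1 star(s)
chars contribute 3×2 = 6; each union adds +2; each star adds +2
Total: 6 + 0 + 2 = 8 states


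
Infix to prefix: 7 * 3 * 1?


left-to-right (same/higher precedence on left): tree is (* (* 7 3) 1)
Prefix: * * 7 3 1


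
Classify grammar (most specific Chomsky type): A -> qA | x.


Right-linear: every RHS is a terminal or a terminal followed by one nonterminal
Classification: Type 3 (Regular)


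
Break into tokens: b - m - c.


Scan left to right, longest-match per lexeme
Tokens: ID(b), OP(-), ID(m), OP(-), ID(c)


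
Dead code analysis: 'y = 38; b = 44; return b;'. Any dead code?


y is assigned but never read
Dead: 'y = 38'


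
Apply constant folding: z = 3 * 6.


3 * 6 = 18 at compile time
Optimized: z = 18


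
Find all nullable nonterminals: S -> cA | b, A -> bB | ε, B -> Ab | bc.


A nonterminal is nullable iff some alternative derives ε (directly, or every symbol in it is nullable)
Nullable: {A}


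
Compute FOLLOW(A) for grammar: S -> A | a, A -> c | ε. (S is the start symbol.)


$ ∈ FOLLOW(S). For each A -> αBβ: add FIRST(β)\{ε} to FOLLOW(B); if β nullable, add FOLLOW(A).
FOLLOW(A) = {$}


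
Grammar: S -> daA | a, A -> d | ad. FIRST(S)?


Per alternative of S: FIRST(daA) = {d}; FIRST(a) = {a}
FIRST(S) = {a, d}


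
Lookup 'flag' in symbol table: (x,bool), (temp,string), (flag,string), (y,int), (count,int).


Lookup 'flag' → type string


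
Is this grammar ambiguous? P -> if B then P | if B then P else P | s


dangling else: 'if B then if B then s else s' parses two ways
Ambiguous


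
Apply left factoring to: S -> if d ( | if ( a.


Common prefix: 'if'
Factored: S -> if S', S' -> d ( | ( a


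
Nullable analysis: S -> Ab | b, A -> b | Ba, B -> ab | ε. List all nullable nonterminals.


A nonterminal is nullable iff some alternative derives ε (directly, or every symbol in it is nullable)
Nullable: {B}


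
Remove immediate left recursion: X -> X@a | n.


Left-recursive alternatives: X@a; non-recursive: n
Introduce X': X -> nX', X' -> @aX' | ε


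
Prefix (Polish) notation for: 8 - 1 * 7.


'*' binds tighter: tree is (- 8 (* 1 7))
Prefix: - 8 * 1 7


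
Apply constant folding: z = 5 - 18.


5 - 18 = -13 at compile time
Optimized: z = -13


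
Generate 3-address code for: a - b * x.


Break into single-operator statements:
t1 = b * x
t2 = a - t1


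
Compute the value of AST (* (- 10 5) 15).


Evaluate inner: (- 10 5) = 5
Evaluate root: (* 5 15) = 75
Result: 75


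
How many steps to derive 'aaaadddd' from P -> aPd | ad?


Derivation: P => aPd => aaPdd => aaaPddd => aaaadddd
Steps: 4


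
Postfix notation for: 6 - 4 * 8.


* has higher precedence, evaluate 4*8 first
Postfix: 6 4 8 * -


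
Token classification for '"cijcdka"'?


Pattern: double-quoted sequence
Type: STRING_LITERAL


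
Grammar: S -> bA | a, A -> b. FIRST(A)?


Per alternative of A: FIRST(b) = {b}
FIRST(A) = {b}


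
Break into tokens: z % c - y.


Scan left to right, longest-match per lexeme
Tokens: ID(z), OP(%), ID(c), OP(-), ID(y)


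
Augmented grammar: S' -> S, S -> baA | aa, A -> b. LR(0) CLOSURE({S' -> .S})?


Start: S' -> .S
For each item with dot before a nonterminal B, add B -> .γ for every B-production
Closure: [S' -> .S, S -> .baA, S -> .aa]


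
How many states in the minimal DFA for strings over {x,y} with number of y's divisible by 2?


Track (count of y) mod 2: states 0..1, accept at 0
Minimal DFA: 2 states


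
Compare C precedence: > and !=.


'>' is relational (level 7); '!=' is equality (level 6)
Higher level binds tighter
'>' has higher precedence than '!='


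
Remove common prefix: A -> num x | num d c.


Common prefix: 'num'
Factored: A -> num A', A' -> x | d c


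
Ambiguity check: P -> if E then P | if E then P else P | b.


dangling else: 'if E then if E then b else b' parses two ways
Ambiguous


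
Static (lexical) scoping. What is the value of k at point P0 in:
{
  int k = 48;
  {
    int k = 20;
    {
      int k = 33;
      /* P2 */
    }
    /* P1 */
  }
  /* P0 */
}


k declared in the same block as P0
k = 48


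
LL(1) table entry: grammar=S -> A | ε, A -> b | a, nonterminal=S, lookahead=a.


For [S, a]: 'a' ∈ FIRST(A)
Entry: S -> A


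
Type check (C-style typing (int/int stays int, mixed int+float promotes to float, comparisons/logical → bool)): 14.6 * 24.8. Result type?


Operand types: float * float
Rule: mixed int/float promotes to float; int/int stays int
Result type: float


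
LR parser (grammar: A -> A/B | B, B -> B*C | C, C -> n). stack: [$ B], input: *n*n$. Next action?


shift '*' to continue B -> B*C
Action: shift


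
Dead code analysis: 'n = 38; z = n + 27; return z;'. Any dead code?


n is read by z's definition; z is returned
No dead code


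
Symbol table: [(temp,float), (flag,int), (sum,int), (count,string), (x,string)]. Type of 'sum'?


Lookup 'sum' → type int


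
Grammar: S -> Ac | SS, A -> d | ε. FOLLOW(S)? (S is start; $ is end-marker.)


$ ∈ FOLLOW(S). For each A -> αBβ: add FIRST(β)\{ε} to FOLLOW(B); if β nullable, add FOLLOW(A).
FOLLOW(S) = {$, c, d}


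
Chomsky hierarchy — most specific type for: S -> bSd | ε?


Single nonterminal LHS, but b^n d^n is not regular
Classification: Type 2 (Context-Free)


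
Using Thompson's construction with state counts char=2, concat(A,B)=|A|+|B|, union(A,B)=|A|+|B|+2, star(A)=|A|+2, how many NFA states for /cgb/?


Syntax tree has 3 char leaf(s), 0 union(s), 0 star(s)
chars contribute 3×2 = 6; each union adds +2; each star adds +2
Total: 6 + 0 + 0 = 6 states


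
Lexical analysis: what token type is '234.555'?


Pattern: digits with a decimal point
Type: FLOAT_LITERAL


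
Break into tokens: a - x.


Scan left to right, longest-match per lexeme
Tokens: ID(a), OP(-), ID(x)


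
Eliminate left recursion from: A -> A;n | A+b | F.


Left-recursive alternatives: A;n, A+b; non-recursive: F
Introduce A': A -> FA', A' -> ;nA' | +bA' | ε


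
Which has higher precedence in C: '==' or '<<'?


'<<' is shift (level 8); '==' is equality (level 6)
Higher level binds tighter
'<<' has higher precedence than '=='


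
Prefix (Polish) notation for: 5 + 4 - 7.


left-to-right (same/higher precedence on left): tree is (- (+ 5 4) 7)
Prefix: - + 5 4 7


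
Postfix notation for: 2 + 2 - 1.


Left to right (same or higher precedence on left)
Postfix: 2 2 + 1 -


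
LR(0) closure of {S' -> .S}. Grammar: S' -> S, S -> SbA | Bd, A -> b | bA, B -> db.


Start: S' -> .S
For each item with dot before a nonterminal B, add B -> .γ for every B-production
Closure: [S' -> .S, S -> .SbA, S -> .Bd, B -> .db]


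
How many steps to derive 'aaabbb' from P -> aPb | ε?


Derivation: P => aPb => aaPbb => aaaPbbb => aaabbb
Steps: 4


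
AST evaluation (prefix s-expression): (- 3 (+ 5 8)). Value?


Evaluate inner: (+ 5 8) = 13
Evaluate root: (- 3 13) = -10
Result: -10


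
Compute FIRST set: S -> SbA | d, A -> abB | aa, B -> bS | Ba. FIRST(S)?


Per alternative of S: FIRST(SbA) = {d}; FIRST(d) = {d}
FIRST(S) = {d}


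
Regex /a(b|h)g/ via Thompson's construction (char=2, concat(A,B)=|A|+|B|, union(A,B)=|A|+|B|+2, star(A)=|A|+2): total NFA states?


Syntax tree has 4 char leaf(s), 1 union(s), 0 star(s)
chars contribute 4×2 = 8; each union adds +2; each star adds +2
Total: 8 + 2 + 0 = 10 states


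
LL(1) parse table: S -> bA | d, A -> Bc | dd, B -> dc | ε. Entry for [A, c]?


For [A, c]: 'c' ∈ FIRST(Bc)
Entry: A -> Bc


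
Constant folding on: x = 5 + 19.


5 + 19 = 24 at compile time
Optimized: x = 24


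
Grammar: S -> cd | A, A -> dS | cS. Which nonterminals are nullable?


A nonterminal is nullable iff some alternative derives ε (directly, or every symbol in it is nullable)
Nullable: {}


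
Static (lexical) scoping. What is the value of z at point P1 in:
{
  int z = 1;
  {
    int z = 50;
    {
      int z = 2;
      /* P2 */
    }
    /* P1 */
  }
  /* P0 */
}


z declared in the same block as P1
z = 50


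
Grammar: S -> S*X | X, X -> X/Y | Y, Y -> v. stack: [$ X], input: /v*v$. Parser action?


shift '/' to continue X -> X/Y
Action: shift


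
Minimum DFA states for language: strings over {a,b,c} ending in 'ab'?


Track the longest suffix of input matching a prefix of 'ab': 3 classes (prefixes of length 0..2)
Minimal DFA: 3 states


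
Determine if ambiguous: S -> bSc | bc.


balanced b^n…c^n: each string has a unique parse
Unambiguous


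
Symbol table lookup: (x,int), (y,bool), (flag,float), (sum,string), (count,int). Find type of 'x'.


Lookup 'x' → type int


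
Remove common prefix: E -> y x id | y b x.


Common prefix: 'y'
Factored: E -> y E', E' -> x id | b x


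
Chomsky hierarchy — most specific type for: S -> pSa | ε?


Single nonterminal LHS, but p^n a^n is not regular
Classification: Type 2 (Context-Free)


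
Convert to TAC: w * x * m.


Break into single-operator statements:
t1 = w * x
t2 = t1 * m


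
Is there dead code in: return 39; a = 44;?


statement follows a return and is unreachable
Dead: 'a = 44'


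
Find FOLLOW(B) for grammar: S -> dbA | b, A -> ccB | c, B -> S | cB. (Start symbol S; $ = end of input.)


$ ∈ FOLLOW(S). For each A -> αBβ: add FIRST(β)\{ε} to FOLLOW(B); if β nullable, add FOLLOW(A).
FOLLOW(B) = {$}


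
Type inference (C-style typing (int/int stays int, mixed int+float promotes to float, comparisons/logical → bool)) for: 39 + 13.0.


Operand types: int + float
Rule: mixed int/float promotes to float; int/int stays int
Result type: float


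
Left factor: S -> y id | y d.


Common prefix: 'y'
Factored: S -> y S', S' -> id | d


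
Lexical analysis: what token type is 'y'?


Pattern: letter/underscore followed by alphanumerics, not a keyword
Type: IDENTIFIER


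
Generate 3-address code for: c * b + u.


Break into single-operator statements:
t1 = c * b
t2 = t1 + u


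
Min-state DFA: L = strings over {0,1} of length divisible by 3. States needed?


Track length mod 3: states 0..2, accept at 0
Minimal DFA: 3 states


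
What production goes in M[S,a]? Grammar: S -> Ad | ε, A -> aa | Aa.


For [S, a]: 'a' ∈ FIRST(Ad)
Entry: S -> Ad


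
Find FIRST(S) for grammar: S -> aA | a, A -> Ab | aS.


Per alternative of S: FIRST(aA) = {a}; FIRST(a) = {a}
FIRST(S) = {a}


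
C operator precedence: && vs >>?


'>>' is shift (level 8); '&&' is logical AND (level 2)
Higher level binds tighter
'>>' has higher precedence than '&&'


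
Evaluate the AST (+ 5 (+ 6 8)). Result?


Evaluate inner: (+ 6 8) = 14
Evaluate root: (+ 5 14) = 19
Result: 19


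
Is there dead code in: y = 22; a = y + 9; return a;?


y is read by a's definition; a is returned
No dead code


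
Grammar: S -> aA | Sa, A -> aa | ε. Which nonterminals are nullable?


A nonterminal is nullable iff some alternative derives ε (directly, or every symbol in it is nullable)
Nullable: {A}


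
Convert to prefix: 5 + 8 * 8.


'*' binds tighter: tree is (+ 5 (* 8 8))
Prefix: + 5 * 8 8


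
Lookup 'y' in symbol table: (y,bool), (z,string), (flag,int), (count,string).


Lookup 'y' → type bool


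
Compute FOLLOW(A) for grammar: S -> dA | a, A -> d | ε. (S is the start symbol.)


$ ∈ FOLLOW(S). For each A -> αBβ: add FIRST(β)\{ε} to FOLLOW(B); if β nullable, add FOLLOW(A).
FOLLOW(A) = {$}


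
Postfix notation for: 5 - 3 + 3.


Left to right (same or higher precedence on left)
Postfix: 5 3 - 3 +


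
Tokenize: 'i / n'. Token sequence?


Scan left to right, longest-match per lexeme
Tokens: ID(i), OP(/), ID(n)
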